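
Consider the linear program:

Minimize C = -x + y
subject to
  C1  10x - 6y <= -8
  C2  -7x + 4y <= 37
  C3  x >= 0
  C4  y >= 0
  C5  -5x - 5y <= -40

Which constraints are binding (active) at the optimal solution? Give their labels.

C1 and C5

Feasible corners and C = -x + y:
  (5/2, 11/2) → C = 3
  (0, 37/4) → C = 37/4
  (0, 8) → C = 8
The feasible region is unbounded (it extends along (3, 5), (4, 7)), but C strictly increases along every unbounded feasible direction, so there is no improving ray and the minimum is attained at a vertex.

The minimum is at (5/2, 11/2). Substituting into each constraint, equality holds for C1 and C5; the remaining constraints have slack.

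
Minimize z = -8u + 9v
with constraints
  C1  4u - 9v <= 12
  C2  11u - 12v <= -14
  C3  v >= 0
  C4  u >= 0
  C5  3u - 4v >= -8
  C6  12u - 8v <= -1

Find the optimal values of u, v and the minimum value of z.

u = 0, v = 7/6, minimum z = 21/2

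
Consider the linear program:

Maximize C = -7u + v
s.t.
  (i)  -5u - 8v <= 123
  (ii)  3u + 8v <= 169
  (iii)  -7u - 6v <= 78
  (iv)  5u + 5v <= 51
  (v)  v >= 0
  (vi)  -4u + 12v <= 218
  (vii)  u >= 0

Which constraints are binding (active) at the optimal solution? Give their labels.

Feasible corners and C = -7u + v:
  (51/5, 0) → C = -357/5
  (0, 51/5) → C = 51/5
  (0, 0) → C = 0

The maximum is at (0, 51/5). Substituting into each constraint, equality holds for (iv) and (vii); the remaining constraints have slack.

(iv) and (vii)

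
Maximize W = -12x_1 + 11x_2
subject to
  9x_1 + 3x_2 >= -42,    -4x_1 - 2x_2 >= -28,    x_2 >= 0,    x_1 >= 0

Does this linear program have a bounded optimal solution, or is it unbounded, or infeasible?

bounded optimum

Vertices and W = -12x_1 + 11x_2:
  (7, 0) → W = -84
  (0, 14) → W = 154
  (0, 0) → W = 0
The feasible region has finitely many vertices and no improving ray; the maximum is 154 at (0, 14).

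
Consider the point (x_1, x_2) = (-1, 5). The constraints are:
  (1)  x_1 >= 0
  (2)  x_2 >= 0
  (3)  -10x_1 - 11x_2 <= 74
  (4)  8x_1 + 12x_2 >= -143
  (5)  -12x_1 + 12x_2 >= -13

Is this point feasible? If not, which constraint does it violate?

not feasible — violates (1)

Constraint (1): x_1 = -1, which is not ≥ 0. All other constraints are satisfied.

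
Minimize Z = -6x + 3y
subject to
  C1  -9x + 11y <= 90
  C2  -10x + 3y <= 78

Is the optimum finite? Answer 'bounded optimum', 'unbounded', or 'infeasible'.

unbounded

From the feasible point (-588/83, 198/83), moving in the direction (11, 9) keeps every constraint satisfied while Z decreases without bound.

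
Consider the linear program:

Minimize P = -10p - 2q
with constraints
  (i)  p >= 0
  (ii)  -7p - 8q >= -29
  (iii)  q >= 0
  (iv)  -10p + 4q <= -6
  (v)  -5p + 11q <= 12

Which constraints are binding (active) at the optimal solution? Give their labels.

(ii) and (iii)

Vertices and P = -10p - 2q:
  (29/7, 0) → P = -290/7
  (223/117, 229/117) → P = -896/39
  (3/5, 0) → P = -6
  (19/15, 5/3) → P = -16

The minimum is at (29/7, 0). Substituting into each constraint, equality holds for (ii) and (iii); the remaining constraints have slack.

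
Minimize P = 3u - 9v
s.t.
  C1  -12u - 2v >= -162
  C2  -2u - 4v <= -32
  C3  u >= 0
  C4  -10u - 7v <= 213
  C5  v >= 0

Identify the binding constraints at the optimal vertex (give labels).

C1 and C3

Feasible corners and P = 3u - 9v:
  (146/11, 15/11) → P = 303/11
  (0, 81) → P = -729
  (0, 8) → P = -72

The minimum is at (0, 81). Substituting into each constraint, equality holds for C1 and C3; the remaining constraints have slack.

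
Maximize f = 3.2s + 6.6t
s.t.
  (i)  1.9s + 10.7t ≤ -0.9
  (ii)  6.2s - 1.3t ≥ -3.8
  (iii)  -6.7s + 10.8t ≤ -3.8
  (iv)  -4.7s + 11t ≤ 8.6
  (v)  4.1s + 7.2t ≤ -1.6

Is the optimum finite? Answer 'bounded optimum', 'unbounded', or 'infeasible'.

bounded optimum

Extreme points and f = 3.2s + 6.6t:
  (-4598/5825, -4902/5825) → f = -235334/29125
  (28/257, -1315/4626) → f = -11777/7710
The feasible region has finitely many vertices and no improving ray; the maximum is -11777/7710 at (28/257, -1315/4626).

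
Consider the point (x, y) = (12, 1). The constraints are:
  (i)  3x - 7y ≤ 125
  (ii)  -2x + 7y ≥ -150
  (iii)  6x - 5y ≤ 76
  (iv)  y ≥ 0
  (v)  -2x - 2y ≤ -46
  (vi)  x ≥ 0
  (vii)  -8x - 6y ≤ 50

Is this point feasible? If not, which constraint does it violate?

Constraint (v): -2x - 2y = -26, which is not ≤ -46. All other constraints are satisfied.

not feasible — violates (v)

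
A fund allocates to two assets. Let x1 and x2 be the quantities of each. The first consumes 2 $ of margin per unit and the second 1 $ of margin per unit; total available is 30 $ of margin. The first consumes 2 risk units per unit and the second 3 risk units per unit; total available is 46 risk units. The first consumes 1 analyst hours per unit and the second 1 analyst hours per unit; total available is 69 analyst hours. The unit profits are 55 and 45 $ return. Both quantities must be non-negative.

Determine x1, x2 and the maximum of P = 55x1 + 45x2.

x1 = 11, x2 = 8, maximum P = 965

The optimum lies where 2x1 + x2 = 30 and 2x1 + 3x2 = 46.
Solving simultaneously gives x1 = 11, x2 = 8.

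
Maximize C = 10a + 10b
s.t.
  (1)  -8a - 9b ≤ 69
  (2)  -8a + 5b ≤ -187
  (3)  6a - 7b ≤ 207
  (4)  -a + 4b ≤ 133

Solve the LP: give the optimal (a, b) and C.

a = 1759/17, b = 1005/17, maximum C = 27640/17

Vertices and C = 10a + 10b:
  (669/56, -128/7) → C = -1775/28
  (138/11, -207/11) → C = -690/11
  (157/3, 139/3) → C = 2960/3
  (1759/17, 1005/17) → C = 27640/17

The binding constraints are 6a - 7b = 207 and -a + 4b = 133.
Solving simultaneously gives a = 1759/17, b = 1005/17.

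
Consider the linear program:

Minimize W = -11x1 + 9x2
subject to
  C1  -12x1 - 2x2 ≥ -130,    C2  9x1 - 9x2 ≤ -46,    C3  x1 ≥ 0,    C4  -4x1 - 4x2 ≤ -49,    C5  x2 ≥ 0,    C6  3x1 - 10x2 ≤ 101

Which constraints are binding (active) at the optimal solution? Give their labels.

C1 and C2

Vertices and W = -11x1 + 9x2:
  (77/9, 41/3) → W = 260/9
  (0, 65) → W = 585
  (257/72, 625/72) → W = 1399/36
  (0, 49/4) → W = 441/4

The minimum is at (77/9, 41/3). Substituting into each constraint, equality holds for C1 and C2; the remaining constraints have slack.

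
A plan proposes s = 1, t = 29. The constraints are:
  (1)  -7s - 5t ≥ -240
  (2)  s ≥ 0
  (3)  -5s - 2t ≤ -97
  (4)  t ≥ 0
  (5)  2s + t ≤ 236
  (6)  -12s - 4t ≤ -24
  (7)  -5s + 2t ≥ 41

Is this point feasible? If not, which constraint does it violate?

Constraint (3): -5s - 2t = -63, which is not ≤ -97. All other constraints are satisfied.

not feasible — violates (3)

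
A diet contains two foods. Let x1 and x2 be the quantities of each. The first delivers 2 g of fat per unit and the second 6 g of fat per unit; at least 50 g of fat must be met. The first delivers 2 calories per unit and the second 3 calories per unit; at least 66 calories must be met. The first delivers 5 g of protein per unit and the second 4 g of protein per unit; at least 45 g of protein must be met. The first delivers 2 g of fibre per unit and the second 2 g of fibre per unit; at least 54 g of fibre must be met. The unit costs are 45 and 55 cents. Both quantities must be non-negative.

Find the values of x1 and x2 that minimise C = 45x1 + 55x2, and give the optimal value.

x1 = 15, x2 = 12, minimum C = 1335

Extreme points and C = 45x1 + 55x2:
  (0, 27) → C = 1485
  (33, 0) → C = 1485
  (15, 12) → C = 1335
The feasible region is unbounded (it extends along (0, 1), (1, 0)), but C strictly increases along every unbounded feasible direction, so there is no improving ray and the minimum is attained at a vertex.

At the optimal vertex, 2x1 + 3x2 = 66 and 2x1 + 2x2 = 54.
Solving simultaneously gives x1 = 15, x2 = 12.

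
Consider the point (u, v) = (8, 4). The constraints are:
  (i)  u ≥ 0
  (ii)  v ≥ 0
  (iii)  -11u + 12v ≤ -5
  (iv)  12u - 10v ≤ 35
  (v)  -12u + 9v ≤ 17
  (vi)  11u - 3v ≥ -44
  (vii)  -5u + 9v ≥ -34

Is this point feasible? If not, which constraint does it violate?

Constraint (iv): 12u - 10v = 56, which is not ≤ 35. All other constraints are satisfied.

not feasible — violates (iv)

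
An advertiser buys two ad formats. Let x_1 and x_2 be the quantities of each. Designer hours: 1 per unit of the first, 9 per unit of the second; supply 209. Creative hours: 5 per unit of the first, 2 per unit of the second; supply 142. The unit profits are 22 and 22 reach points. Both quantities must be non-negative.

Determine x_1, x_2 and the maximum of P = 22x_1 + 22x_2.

x_1 = 20, x_2 = 21, maximum P = 902

Corner points and P = 22x_1 + 22x_2:
  (0, 0) → P = 0
  (0, 209/9) → P = 4598/9
  (142/5, 0) → P = 3124/5
  (20, 21) → P = 902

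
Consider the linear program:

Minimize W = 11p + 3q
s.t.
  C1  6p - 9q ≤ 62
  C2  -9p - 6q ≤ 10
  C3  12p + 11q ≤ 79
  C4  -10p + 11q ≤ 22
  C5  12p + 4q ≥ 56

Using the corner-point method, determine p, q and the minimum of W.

Vertices and W = 11p + 3q:
  (1393/174, -45/29) → W = 14513/174
  (188/33, -34/11) → W = 1762/33
  (25/7, 23/7) → W = 344/7

At the optimal vertex, 12p + 11q = 79 and 12p + 4q = 56.
Solving simultaneously gives p = 25/7, q = 23/7.

p = 25/7, q = 23/7, minimum W = 344/7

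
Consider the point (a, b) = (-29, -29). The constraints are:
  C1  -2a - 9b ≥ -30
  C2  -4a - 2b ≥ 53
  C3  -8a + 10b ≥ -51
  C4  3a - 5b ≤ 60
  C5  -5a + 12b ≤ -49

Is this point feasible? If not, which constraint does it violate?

not feasible — violates C3

Constraint C3: -8a + 10b = -58, which is not ≥ -51. All other constraints are satisfied.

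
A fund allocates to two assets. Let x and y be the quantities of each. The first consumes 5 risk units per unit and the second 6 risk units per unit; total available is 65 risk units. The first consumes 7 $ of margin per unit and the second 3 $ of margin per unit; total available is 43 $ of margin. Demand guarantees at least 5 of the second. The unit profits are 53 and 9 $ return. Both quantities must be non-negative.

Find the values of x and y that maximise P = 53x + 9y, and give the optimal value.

Feasible corners and P = 53x + 9y:
  (0, 65/6) → P = 195/2
  (0, 5) → P = 45
  (7/3, 80/9) → P = 611/3
  (4, 5) → P = 257

x = 4, y = 5, maximum P = 257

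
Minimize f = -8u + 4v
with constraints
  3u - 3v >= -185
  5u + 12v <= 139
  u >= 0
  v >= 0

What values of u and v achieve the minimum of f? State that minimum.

Corner points and f = -8u + 4v:
  (0, 139/12) → f = 139/3
  (139/5, 0) → f = -1112/5
  (0, 0) → f = 0

u = 139/5, v = 0, minimum f = -1112/5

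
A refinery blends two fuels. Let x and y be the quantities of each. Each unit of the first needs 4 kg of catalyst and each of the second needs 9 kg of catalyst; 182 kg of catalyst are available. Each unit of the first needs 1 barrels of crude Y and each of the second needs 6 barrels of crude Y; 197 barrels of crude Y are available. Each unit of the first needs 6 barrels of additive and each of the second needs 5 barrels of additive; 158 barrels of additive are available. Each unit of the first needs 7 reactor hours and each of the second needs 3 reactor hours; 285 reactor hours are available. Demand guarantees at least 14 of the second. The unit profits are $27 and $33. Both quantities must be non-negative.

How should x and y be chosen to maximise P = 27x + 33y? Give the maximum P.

x = 14, y = 14, maximum P = 840

Corner points and P = 27x + 33y:
  (0, 182/9) → P = 2002/3
  (0, 14) → P = 462
  (14, 14) → P = 840

The binding constraints are 4x + 9y = 182 and y = 14.
Solving simultaneously gives x = 14, y = 14.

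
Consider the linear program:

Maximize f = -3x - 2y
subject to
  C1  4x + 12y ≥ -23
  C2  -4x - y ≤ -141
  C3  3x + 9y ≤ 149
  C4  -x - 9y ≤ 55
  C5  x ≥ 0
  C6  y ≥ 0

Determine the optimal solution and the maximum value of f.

x = 141/4, y = 0, maximum f = -423/4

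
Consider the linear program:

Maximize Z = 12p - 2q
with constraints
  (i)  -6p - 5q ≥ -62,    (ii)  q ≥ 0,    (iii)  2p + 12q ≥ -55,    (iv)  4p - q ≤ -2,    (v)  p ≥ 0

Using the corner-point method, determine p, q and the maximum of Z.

The binding constraints are -6p - 5q = -62 and 4p - q = -2.
Solving simultaneously gives p = 2, q = 10.

p = 2, q = 10, maximum Z = 4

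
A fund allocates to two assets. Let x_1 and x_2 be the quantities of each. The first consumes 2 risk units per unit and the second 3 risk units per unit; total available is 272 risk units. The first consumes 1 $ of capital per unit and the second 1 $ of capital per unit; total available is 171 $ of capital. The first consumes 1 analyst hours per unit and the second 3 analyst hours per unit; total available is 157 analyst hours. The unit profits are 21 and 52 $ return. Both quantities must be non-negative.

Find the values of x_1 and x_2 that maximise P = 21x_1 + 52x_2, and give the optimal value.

x_1 = 115, x_2 = 14, maximum P = 3143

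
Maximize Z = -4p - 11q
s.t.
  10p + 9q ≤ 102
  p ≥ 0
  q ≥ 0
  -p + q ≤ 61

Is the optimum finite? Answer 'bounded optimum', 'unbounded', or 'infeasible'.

Extreme points and Z = -4p - 11q:
  (0, 34/3) → Z = -374/3
  (51/5, 0) → Z = -204/5
  (0, 0) → Z = 0
The feasible region has finitely many vertices and no improving ray; the maximum is 0 at (0, 0).

bounded optimum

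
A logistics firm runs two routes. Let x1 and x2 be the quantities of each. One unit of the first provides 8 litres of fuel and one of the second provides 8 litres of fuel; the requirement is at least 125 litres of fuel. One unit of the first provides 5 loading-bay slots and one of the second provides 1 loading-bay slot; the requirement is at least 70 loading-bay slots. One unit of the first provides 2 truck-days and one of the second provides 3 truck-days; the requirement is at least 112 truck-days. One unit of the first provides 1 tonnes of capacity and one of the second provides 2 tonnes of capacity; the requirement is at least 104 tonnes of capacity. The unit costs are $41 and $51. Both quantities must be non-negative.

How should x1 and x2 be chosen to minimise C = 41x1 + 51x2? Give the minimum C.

x1 = 4, x2 = 50, minimum C = 2714

Vertices and C = 41x1 + 51x2:
  (0, 70) → C = 3570
  (104, 0) → C = 4264
  (4, 50) → C = 2714
The feasible region is unbounded (it extends along (0, 1), (1, 0)), but C strictly increases along every unbounded feasible direction, so there is no improving ray and the minimum is attained at a vertex.

At the optimal vertex, 5x1 + x2 = 70 and x1 + 2x2 = 104.
Solving simultaneously gives x1 = 4, x2 = 50.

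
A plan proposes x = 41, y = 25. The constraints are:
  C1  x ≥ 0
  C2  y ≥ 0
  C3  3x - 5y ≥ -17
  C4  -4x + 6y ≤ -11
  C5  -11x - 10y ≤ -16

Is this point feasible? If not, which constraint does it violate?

C1: 41 ≥ 0 ✓
C2: 25 ≥ 0 ✓
C3: -2 ≥ -17 ✓
C4: -14 ≤ -11 ✓
C5: -701 ≤ -16 ✓

feasible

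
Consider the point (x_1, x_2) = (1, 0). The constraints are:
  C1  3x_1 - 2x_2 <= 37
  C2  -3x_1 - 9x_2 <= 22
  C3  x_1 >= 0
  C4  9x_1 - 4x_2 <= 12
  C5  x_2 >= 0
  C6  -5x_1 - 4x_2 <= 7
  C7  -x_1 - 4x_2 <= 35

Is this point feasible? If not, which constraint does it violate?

feasible

C1: 3 ≤ 37 ✓
C2: -3 ≤ 22 ✓
C3: 1 ≥ 0 ✓
C4: 9 ≤ 12 ✓
C5: 0 ≥ 0 ✓
C6: -5 ≤ 7 ✓
C7: -1 ≤ 35 ✓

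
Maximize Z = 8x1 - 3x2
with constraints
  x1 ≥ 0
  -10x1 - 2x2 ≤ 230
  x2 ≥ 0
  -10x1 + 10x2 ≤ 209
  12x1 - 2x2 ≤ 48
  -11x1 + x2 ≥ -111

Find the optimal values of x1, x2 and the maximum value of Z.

x1 = 4, x2 = 0, maximum Z = 32

Feasible corners and Z = 8x1 - 3x2:
  (0, 0) → Z = 0
  (0, 209/10) → Z = -627/10
  (4, 0) → Z = 32
  (449/50, 747/25) → Z = -89/5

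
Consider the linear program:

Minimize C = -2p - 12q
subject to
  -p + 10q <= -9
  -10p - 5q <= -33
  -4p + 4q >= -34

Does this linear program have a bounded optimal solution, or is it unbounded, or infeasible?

bounded optimum

Feasible corners and C = -2p - 12q:
  (25/7, -19/35) → C = -22/35
  (76/9, -1/18) → C = -146/9
  (151/30, -52/15) → C = 473/15
The feasible region has finitely many vertices and no improving ray; the minimum is -146/9 at (76/9, -1/18).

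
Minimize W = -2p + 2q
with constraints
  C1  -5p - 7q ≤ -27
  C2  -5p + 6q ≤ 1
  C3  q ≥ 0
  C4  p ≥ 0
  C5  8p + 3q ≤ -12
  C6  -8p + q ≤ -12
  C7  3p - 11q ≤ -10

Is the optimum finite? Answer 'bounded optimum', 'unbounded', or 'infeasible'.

The boundaries -5p - 7q = -27 and -5p + 6q = 1 meet at (31/13, 28/13), but that point violates 8p + 3q ≤ -12. Every candidate vertex is excluded by some other constraint, so the feasible region is empty.

infeasible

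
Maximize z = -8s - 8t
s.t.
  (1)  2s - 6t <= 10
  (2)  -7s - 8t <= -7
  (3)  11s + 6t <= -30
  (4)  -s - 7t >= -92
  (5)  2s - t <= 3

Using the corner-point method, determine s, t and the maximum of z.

Extreme points and z = -8s - 8t:
  (-141/23, 287/46) → z = -20/23
  (-687/41, 637/41) → z = 400/41
  (-762/71, 1042/71) → z = -2240/71

The binding constraints are -7s - 8t = -7 and -s - 7t = -92.
Solving simultaneously gives s = -687/41, t = 637/41.

s = -687/41, t = 637/41, maximum z = 400/41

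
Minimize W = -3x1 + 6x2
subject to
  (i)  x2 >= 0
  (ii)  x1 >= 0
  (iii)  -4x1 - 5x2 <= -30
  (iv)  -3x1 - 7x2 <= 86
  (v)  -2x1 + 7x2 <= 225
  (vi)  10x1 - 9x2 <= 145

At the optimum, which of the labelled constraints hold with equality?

Extreme points and W = -3x1 + 6x2:
  (15/2, 0) → W = -45/2
  (29/2, 0) → W = -87/2
  (0, 6) → W = 36
  (0, 225/7) → W = 1350/7
  (760/13, 635/13) → W = 1530/13

The minimum is at (29/2, 0). Substituting into each constraint, equality holds for (i) and (vi); the remaining constraints have slack.

(i) and (vi)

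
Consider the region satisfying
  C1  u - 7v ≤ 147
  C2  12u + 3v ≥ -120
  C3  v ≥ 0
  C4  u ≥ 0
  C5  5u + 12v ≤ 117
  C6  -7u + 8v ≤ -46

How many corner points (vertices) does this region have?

Of the 15 pairwise boundary intersections, those satisfying every inequality are:
  (117/5, 0)
  (46/7, 0)
  (12, 19/4)

3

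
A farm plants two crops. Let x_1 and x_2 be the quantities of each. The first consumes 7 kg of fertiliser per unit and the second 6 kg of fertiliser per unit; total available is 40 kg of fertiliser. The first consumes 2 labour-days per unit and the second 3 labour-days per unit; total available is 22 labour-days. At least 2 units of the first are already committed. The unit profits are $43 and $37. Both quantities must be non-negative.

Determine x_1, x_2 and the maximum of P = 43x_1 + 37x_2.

Feasible corners and P = 43x_1 + 37x_2:
  (40/7, 0) → P = 1720/7
  (2, 0) → P = 86
  (2, 13/3) → P = 739/3

x_1 = 2, x_2 = 13/3, maximum P = 739/3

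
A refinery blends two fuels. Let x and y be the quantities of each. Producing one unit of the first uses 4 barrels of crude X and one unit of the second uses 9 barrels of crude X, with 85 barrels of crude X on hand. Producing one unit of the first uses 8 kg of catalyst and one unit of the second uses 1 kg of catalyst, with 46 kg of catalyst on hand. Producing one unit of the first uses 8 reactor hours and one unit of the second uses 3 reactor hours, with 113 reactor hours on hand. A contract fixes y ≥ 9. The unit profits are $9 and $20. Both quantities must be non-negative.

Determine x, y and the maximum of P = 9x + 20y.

Vertices and P = 9x + 20y:
  (0, 85/9) → P = 1700/9
  (0, 9) → P = 180
  (1, 9) → P = 189

The optimum lies where 4x + 9y = 85 and y = 9.
Solving simultaneously gives x = 1, y = 9.

x = 1, y = 9, maximum P = 189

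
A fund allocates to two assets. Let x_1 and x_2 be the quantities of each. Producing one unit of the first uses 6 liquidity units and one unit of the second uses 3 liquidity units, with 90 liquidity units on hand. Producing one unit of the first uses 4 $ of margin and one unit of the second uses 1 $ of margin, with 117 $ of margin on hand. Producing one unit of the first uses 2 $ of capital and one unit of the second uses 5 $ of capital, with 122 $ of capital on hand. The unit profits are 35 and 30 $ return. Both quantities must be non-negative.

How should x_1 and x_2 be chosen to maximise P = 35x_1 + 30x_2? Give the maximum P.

x_1 = 7/2, x_2 = 23, maximum P = 1625/2

The binding constraints are 6x_1 + 3x_2 = 90 and 2x_1 + 5x_2 = 122.
Solving simultaneously gives x_1 = 7/2, x_2 = 23.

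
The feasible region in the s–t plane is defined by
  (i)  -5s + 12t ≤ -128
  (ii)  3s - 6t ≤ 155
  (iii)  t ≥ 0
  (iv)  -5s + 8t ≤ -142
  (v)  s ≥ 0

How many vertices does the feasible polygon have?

4

Of the 10 pairwise boundary intersections, those satisfying every inequality are:
  (182, 391/6)
  (34, 7/2)
  (155/3, 0)
  (142/5, 0)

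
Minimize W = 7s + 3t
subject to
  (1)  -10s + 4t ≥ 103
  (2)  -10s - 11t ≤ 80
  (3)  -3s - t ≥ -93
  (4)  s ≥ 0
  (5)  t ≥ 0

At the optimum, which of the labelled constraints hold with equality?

Extreme points and W = 7s + 3t:
  (269/22, 1239/22) → W = 2800/11
  (0, 103/4) → W = 309/4
  (0, 93) → W = 279

The minimum is at (0, 103/4). Substituting into each constraint, equality holds for (1) and (4); the remaining constraints have slack.

(1) and (4)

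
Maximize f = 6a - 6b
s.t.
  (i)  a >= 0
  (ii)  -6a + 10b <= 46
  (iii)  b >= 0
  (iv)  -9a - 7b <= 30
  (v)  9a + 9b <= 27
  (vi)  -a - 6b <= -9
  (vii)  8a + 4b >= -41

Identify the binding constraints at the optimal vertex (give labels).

(v) and (vi)

Vertices and f = 6a - 6b:
  (0, 3) → f = -18
  (0, 3/2) → f = -9
  (9/5, 6/5) → f = 18/5

The maximum is at (9/5, 6/5). Substituting into each constraint, equality holds for (v) and (vi); the remaining constraints have slack.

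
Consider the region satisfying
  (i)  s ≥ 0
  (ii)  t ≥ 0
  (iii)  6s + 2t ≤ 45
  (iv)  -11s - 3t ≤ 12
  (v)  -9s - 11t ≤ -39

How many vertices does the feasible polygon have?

4

The feasible vertices (each the meet of two boundaries and inside every other half-plane) are:
  (0, 45/2)
  (0, 39/11)
  (15/2, 0)
  (13/3, 0)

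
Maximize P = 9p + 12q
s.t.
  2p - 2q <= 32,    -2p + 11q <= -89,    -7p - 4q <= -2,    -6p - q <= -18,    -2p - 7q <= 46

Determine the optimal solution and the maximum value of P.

Feasible corners and P = 9p + 12q:
  (29/3, -19/3) → P = 11
  (22/3, -26/3) → P = -38
  (378/85, -619/85) → P = -4026/85
  (198/41, -326/41) → P = -2130/41

At the optimal vertex, 2p - 2q = 32 and -2p + 11q = -89.
Solving simultaneously gives p = 29/3, q = -19/3.

p = 29/3, q = -19/3, maximum P = 11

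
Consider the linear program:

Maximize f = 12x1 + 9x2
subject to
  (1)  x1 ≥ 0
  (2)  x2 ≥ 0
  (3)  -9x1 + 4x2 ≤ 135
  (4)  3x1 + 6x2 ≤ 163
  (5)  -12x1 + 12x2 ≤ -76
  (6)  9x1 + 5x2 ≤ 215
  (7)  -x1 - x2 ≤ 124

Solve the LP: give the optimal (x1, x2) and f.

x1 = 370/21, x2 = 79/7, maximum f = 313

Corner points and f = 12x1 + 9x2:
  (19/3, 0) → f = 76
  (215/9, 0) → f = 860/3
  (370/21, 79/7) → f = 313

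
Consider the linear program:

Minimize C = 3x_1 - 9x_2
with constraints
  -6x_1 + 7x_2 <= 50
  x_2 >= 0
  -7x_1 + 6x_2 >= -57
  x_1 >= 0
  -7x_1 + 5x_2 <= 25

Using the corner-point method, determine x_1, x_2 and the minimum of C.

x_1 = 699/13, x_2 = 692/13, minimum C = -4131/13

Extreme points and C = 3x_1 - 9x_2:
  (699/13, 692/13) → C = -4131/13
  (75/19, 200/19) → C = -1575/19
  (57/7, 0) → C = 171/7
  (0, 0) → C = 0
  (0, 5) → C = -45

The optimum lies where -6x_1 + 7x_2 = 50 and -7x_1 + 6x_2 = -57.
Solving simultaneously gives x_1 = 699/13, x_2 = 692/13.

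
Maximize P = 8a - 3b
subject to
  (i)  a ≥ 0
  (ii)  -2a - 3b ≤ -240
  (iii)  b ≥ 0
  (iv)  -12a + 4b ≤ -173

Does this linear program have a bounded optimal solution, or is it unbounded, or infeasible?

unbounded

From the feasible point (120, 0), moving in the direction (1, 0) keeps every constraint satisfied while P increases without bound.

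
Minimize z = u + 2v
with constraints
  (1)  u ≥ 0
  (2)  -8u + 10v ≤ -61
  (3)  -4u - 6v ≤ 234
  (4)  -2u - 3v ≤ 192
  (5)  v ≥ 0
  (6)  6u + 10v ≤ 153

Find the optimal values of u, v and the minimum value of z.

Extreme points and z = u + 2v:
  (61/8, 0) → z = 61/8
  (107/7, 429/70) → z = 964/35
  (51/2, 0) → z = 51/2

u = 61/8, v = 0, minimum z = 61/8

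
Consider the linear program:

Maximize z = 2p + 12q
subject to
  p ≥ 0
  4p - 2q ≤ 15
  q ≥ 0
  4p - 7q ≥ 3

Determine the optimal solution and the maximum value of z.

Extreme points and z = 2p + 12q:
  (15/4, 0) → z = 15/2
  (99/20, 12/5) → z = 387/10
  (3/4, 0) → z = 3/2

At the optimal vertex, 4p - 2q = 15 and 4p - 7q = 3.
Solving simultaneously gives p = 99/20, q = 12/5.

p = 99/20, q = 12/5, maximum z = 387/10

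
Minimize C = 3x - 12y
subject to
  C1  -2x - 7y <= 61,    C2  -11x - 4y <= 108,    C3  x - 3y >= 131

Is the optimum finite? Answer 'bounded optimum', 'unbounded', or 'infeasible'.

From the feasible point (734/13, -323/13), moving in the direction (3, 1) keeps every constraint satisfied while C decreases without bound.

unbounded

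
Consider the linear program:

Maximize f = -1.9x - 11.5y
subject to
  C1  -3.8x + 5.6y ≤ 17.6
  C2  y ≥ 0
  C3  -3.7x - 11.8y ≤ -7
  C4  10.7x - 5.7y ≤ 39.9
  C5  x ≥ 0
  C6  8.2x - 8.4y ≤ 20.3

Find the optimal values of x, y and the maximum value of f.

Corner points and f = -1.9x - 11.5y:
  (16188/1913, 16997/1913) → f = -2262227/19130
  (0, 22/7) → f = -253/7
  (70/37, 0) → f = -133/37
  (203/82, 0) → f = -3857/820
  (0, 35/59) → f = -805/118
  (7315/1438, 10997/4314) → f = -168161/4314

x = 70/37, y = 0, maximum f = -133/37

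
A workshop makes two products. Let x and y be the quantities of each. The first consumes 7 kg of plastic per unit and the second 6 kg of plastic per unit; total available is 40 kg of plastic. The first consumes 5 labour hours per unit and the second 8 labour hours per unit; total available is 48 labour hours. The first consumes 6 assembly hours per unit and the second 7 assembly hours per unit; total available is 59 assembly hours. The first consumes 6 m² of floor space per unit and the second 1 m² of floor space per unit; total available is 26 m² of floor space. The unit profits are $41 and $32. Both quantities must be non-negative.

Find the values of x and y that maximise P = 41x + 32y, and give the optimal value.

x = 4, y = 2, maximum P = 228

Extreme points and P = 41x + 32y:
  (0, 0) → P = 0
  (0, 6) → P = 192
  (13/3, 0) → P = 533/3
  (16/13, 68/13) → P = 2832/13
  (4, 2) → P = 228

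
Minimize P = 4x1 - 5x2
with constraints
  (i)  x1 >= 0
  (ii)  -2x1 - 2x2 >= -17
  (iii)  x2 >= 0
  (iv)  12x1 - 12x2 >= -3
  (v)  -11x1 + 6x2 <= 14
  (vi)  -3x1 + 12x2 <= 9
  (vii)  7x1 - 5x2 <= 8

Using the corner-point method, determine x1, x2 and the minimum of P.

Corner points and P = 4x1 - 5x2:
  (0, 0) → P = 0
  (0, 1/4) → P = -5/4
  (8/7, 0) → P = 32/7
  (2/3, 11/12) → P = -23/12
  (47/23, 29/23) → P = 43/23

The optimum lies where 12x1 - 12x2 = -3 and -3x1 + 12x2 = 9.
Solving simultaneously gives x1 = 2/3, x2 = 11/12.

x1 = 2/3, x2 = 11/12, minimum P = -23/12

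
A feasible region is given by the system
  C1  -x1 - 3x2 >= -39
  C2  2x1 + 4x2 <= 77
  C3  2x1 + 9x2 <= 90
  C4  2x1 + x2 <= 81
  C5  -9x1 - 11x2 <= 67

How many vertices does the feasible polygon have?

5

Pairwise boundary intersections that survive every other constraint:
  (75/2, 1/2)
  (27, 4)
  (247/6, -4/3)
  (-27, 16)
  (958/13, -863/13)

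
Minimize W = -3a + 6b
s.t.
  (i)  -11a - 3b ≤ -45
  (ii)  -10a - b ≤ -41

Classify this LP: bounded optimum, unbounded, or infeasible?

unbounded

From the feasible point (78/19, -1/19), moving in the direction (3, -11) keeps every constraint satisfied while W decreases without bound.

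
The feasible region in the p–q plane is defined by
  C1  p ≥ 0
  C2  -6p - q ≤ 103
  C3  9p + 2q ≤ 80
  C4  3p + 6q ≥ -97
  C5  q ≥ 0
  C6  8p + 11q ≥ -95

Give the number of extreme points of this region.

3

Pairwise boundary intersections that survive every other constraint:
  (0, 40)
  (0, 0)
  (80/9, 0)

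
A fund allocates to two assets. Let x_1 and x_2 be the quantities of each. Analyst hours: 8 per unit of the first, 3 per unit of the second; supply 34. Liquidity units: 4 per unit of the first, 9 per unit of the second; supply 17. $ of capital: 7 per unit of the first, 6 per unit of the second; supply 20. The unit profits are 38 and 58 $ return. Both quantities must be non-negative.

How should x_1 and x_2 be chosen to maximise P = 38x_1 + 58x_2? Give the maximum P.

x_1 = 2, x_2 = 1, maximum P = 134

Extreme points and P = 38x_1 + 58x_2:
  (0, 0) → P = 0
  (0, 17/9) → P = 986/9
  (20/7, 0) → P = 760/7
  (2, 1) → P = 134

At the optimal vertex, 4x_1 + 9x_2 = 17 and 7x_1 + 6x_2 = 20.
Solving simultaneously gives x_1 = 2, x_2 = 1.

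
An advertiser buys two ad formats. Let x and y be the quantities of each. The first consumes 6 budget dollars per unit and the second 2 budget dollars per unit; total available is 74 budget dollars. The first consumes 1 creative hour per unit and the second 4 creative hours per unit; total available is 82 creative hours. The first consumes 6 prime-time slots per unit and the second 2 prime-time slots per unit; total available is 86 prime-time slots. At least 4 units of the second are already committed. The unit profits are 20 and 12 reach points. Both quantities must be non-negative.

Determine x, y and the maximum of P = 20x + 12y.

At the optimal vertex, 6x + 2y = 74 and x + 4y = 82.
Solving simultaneously gives x = 6, y = 19.

x = 6, y = 19, maximum P = 348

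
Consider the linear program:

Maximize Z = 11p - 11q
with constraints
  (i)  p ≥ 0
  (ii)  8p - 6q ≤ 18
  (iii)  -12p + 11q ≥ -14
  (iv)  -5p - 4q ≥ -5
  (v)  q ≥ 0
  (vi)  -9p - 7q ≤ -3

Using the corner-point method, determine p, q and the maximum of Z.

Extreme points and Z = 11p - 11q:
  (0, 5/4) → Z = -55/4
  (0, 3/7) → Z = -33/7
  (1, 0) → Z = 11
  (1/3, 0) → Z = 11/3

p = 1, q = 0, maximum Z = 11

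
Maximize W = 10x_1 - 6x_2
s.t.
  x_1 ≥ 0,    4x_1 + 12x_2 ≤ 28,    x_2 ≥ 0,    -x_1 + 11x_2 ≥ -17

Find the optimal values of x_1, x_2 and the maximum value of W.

Vertices and W = 10x_1 - 6x_2:
  (0, 7/3) → W = -14
  (0, 0) → W = 0
  (7, 0) → W = 70

At the optimal vertex, 4x_1 + 12x_2 = 28 and x_2 = 0.
Solving simultaneously gives x_1 = 7, x_2 = 0.

x_1 = 7, x_2 = 0, maximum W = 70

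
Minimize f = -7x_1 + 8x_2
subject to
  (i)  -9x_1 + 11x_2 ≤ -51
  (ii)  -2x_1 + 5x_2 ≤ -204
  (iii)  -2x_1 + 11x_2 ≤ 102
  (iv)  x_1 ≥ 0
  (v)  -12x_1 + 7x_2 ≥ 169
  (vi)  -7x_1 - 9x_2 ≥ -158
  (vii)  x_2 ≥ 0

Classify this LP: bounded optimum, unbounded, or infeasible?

The boundaries -7x_1 - 9x_2 = -158 and x_2 = 0 meet at (158/7, 0), but that point violates -2x_1 + 5x_2 ≤ -204. Every candidate vertex is excluded by some other constraint, so the feasible region is empty.

infeasible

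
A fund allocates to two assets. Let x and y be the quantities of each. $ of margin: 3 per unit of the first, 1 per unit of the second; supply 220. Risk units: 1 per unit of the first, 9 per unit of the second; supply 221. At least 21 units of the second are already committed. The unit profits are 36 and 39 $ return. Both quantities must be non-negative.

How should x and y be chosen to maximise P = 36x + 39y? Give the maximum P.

Vertices and P = 36x + 39y:
  (0, 221/9) → P = 2873/3
  (0, 21) → P = 819
  (32, 21) → P = 1971

x = 32, y = 21, maximum P = 1971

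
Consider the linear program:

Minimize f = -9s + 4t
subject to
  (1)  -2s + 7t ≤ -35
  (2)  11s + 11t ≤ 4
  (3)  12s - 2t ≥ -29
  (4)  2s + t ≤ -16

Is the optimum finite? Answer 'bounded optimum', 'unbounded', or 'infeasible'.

unbounded

From the feasible point (-61/16, -67/8), moving in the direction (-2, -12) keeps every constraint satisfied while f decreases without bound.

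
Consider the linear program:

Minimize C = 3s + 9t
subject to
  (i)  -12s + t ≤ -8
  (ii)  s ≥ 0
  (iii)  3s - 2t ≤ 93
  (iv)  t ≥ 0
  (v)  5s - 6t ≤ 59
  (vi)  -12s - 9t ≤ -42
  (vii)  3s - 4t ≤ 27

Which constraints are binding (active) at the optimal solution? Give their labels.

(iv) and (vi)

Corner points and C = 3s + 9t:
  (19/20, 17/5) → C = 669/20
  (55, 36) → C = 489
  (7/2, 0) → C = 21/2
  (9, 0) → C = 27
  (37, 21) → C = 300
The feasible region is unbounded (it extends along (1, 12), (2, 3)), but C strictly increases along every unbounded feasible direction, so there is no improving ray and the minimum is attained at a vertex.

The minimum is at (7/2, 0). Substituting into each constraint, equality holds for (iv) and (vi); the remaining constraints have slack.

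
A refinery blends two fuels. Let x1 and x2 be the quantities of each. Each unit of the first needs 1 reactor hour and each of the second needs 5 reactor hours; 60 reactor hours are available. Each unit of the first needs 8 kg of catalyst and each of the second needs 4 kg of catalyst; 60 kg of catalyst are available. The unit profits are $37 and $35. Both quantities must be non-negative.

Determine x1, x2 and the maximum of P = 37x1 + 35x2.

Extreme points and P = 37x1 + 35x2:
  (0, 0) → P = 0
  (0, 12) → P = 420
  (15/2, 0) → P = 555/2
  (5/3, 35/3) → P = 470

x1 = 5/3, x2 = 35/3, maximum P = 470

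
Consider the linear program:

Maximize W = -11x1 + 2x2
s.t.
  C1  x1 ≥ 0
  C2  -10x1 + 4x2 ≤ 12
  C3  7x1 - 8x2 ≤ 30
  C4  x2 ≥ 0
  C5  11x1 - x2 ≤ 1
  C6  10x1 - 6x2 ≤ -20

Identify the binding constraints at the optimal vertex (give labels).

Feasible corners and W = -11x1 + 2x2:
  (8/17, 71/17) → W = 54/17
  (2/5, 4) → W = 18/5
  (13/28, 115/28) → W = 87/28

The maximum is at (2/5, 4). Substituting into each constraint, equality holds for C2 and C6; the remaining constraints have slack.

C2 and C6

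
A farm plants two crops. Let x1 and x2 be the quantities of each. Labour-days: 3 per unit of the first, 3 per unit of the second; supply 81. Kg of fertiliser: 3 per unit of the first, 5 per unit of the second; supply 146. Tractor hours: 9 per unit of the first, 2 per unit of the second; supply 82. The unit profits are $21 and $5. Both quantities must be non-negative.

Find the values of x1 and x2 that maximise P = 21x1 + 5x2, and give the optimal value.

x1 = 4, x2 = 23, maximum P = 199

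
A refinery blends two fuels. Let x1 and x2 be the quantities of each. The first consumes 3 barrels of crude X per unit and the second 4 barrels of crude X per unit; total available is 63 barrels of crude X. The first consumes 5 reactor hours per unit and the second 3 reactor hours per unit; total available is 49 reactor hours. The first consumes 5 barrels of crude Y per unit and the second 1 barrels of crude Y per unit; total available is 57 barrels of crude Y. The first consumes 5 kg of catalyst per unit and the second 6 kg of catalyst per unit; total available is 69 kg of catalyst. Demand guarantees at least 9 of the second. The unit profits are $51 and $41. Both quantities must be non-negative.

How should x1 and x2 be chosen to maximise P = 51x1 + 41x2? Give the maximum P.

x1 = 3, x2 = 9, maximum P = 522

Corner points and P = 51x1 + 41x2:
  (0, 23/2) → P = 943/2
  (0, 9) → P = 369
  (3, 9) → P = 522

At the optimal vertex, 5x1 + 6x2 = 69 and x2 = 9.
Solving simultaneously gives x1 = 3, x2 = 9.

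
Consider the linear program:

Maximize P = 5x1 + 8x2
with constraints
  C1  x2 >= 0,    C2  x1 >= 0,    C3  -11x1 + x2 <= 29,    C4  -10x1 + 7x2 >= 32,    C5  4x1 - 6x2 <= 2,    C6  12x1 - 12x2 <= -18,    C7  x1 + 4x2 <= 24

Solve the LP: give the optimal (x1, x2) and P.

x1 = 40/47, x2 = 272/47, maximum P = 2376/47

Extreme points and P = 5x1 + 8x2:
  (0, 32/7) → P = 256/7
  (0, 6) → P = 48
  (40/47, 272/47) → P = 2376/47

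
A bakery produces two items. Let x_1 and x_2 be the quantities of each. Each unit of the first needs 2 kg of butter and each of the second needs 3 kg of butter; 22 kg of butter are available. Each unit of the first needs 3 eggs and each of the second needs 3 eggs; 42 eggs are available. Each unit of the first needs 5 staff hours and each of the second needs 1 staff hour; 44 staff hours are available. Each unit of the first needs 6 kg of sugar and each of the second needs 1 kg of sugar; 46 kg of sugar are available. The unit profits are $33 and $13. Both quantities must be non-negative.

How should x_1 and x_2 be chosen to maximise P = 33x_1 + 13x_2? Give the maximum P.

The binding constraints are 2x_1 + 3x_2 = 22 and 6x_1 + x_2 = 46.
Solving simultaneously gives x_1 = 29/4, x_2 = 5/2.

x_1 = 29/4, x_2 = 5/2, maximum P = 1087/4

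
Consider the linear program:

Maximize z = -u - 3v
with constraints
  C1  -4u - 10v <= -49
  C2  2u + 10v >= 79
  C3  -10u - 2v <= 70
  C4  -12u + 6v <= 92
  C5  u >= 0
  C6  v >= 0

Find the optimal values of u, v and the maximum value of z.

u = 0, v = 79/10, maximum z = -237/10

Extreme points and z = -u - 3v:
  (0, 79/10) → z = -237/10
  (79/2, 0) → z = -79/2
  (0, 46/3) → z = -46
The feasible region is unbounded (it extends along (1, 2), (1, 0)), but z strictly decreases along every unbounded feasible direction, so there is no improving ray and the maximum is attained at a vertex.

The binding constraints are 2u + 10v = 79 and u = 0.
Solving simultaneously gives u = 0, v = 79/10.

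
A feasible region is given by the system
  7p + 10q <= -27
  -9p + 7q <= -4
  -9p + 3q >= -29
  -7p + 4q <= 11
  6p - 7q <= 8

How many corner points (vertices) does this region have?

3

Pairwise boundary intersections that survive every other constraint:
  (-149/139, -271/139)
  (-1, -2)
  (-4/3, -16/7)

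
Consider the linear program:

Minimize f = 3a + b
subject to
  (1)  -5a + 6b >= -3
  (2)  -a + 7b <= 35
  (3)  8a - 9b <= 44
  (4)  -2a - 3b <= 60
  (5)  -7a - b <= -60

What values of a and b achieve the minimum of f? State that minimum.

a = 363/47, b = 279/47, minimum f = 1368/47

Feasible corners and f = 3a + b:
  (231/29, 178/29) → f = 871/29
  (363/47, 279/47) → f = 1368/47
  (77/10, 61/10) → f = 146/5

At the optimal vertex, -5a + 6b = -3 and -7a - b = -60.
Solving simultaneously gives a = 363/47, b = 279/47.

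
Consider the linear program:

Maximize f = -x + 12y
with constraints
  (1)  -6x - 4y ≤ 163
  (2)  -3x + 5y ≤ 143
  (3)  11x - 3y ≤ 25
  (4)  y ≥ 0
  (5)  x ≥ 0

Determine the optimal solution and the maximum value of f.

x = 277/23, y = 824/23, maximum f = 9611/23

Vertices and f = -x + 12y:
  (277/23, 824/23) → f = 9611/23
  (0, 143/5) → f = 1716/5
  (25/11, 0) → f = -25/11
  (0, 0) → f = 0

At the optimal vertex, -3x + 5y = 143 and 11x - 3y = 25.
Solving simultaneously gives x = 277/23, y = 824/23.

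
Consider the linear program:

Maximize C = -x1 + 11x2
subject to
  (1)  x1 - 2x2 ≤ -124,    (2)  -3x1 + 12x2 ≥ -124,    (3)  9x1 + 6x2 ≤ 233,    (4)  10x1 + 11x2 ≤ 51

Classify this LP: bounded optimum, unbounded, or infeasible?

From the feasible point (-868/3, -248/3), moving in the direction (-11, 10) keeps every constraint satisfied while C increases without bound.

unbounded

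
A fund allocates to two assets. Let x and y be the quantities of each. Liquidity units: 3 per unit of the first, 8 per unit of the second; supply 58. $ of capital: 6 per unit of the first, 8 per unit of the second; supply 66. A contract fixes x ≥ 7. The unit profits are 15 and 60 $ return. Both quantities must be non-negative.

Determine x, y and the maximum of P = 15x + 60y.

Feasible corners and P = 15x + 60y:
  (11, 0) → P = 165
  (7, 0) → P = 105
  (7, 3) → P = 285

At the optimal vertex, 6x + 8y = 66 and x = 7.
Solving simultaneously gives x = 7, y = 3.

x = 7, y = 3, maximum P = 285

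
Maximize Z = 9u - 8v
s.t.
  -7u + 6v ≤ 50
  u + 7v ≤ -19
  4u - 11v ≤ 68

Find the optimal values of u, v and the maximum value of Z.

u = 89/13, v = -48/13, maximum Z = 1185/13

Vertices and Z = 9u - 8v:
  (-464/55, -83/55) → Z = -3512/55
  (-958/53, -676/53) → Z = -3214/53
  (89/13, -48/13) → Z = 1185/13

The binding constraints are u + 7v = -19 and 4u - 11v = 68.
Solving simultaneously gives u = 89/13, v = -48/13.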